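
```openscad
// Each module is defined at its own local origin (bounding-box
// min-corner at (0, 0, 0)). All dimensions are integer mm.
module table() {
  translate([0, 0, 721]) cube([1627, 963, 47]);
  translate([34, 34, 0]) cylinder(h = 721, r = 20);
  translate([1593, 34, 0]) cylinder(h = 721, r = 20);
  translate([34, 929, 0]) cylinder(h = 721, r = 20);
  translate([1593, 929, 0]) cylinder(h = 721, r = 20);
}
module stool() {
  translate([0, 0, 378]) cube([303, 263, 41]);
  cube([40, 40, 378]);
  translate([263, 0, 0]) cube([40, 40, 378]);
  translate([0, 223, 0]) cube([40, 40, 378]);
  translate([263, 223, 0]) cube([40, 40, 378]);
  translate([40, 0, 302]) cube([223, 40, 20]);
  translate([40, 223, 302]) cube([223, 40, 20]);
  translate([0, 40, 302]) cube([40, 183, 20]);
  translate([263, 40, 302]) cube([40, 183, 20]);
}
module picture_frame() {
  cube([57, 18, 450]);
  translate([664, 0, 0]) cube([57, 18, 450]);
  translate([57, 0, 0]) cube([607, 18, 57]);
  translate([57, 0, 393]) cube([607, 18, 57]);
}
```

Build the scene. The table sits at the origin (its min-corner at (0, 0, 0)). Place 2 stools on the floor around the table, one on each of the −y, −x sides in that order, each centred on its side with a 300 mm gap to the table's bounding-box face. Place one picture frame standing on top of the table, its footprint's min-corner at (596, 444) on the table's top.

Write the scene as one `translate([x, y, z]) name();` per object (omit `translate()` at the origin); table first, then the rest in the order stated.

table();
translate([662, -563, 0]) stool();
translate([-603, 350, 0]) stool();
translate([596, 444, 768]) picture_frame();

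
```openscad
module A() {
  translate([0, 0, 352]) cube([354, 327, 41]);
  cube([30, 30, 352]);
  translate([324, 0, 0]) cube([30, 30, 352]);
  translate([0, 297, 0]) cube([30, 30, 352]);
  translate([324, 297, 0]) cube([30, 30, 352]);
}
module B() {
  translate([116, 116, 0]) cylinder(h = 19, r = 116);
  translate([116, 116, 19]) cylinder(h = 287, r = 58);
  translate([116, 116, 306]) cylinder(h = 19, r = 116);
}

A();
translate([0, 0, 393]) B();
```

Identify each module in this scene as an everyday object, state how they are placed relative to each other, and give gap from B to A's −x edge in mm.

The spool's min-x is at 0; the stool's min-x is 0; gap = 0 mm.

A is a stool. B is a spool. The spool is on top of the stool. The gap from the spool to the stool's −x edge is 0 mm.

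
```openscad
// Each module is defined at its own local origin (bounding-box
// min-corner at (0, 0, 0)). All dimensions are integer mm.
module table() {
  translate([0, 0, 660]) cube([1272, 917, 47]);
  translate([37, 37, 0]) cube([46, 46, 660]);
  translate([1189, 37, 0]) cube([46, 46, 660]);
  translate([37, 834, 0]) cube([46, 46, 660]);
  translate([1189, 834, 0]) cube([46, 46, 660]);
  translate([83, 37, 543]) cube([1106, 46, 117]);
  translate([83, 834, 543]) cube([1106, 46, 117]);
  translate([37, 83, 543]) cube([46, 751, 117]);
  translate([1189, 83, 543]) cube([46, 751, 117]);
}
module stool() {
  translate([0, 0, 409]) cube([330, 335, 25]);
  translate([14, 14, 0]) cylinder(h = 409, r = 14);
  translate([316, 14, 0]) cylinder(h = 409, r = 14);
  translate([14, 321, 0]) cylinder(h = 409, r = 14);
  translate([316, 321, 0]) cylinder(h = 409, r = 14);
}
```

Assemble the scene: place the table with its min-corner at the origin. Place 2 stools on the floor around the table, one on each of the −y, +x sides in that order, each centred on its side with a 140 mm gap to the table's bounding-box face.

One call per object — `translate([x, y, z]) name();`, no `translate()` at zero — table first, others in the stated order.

table();
translate([471, -475, 0]) stool();
translate([1412, 291, 0]) stool();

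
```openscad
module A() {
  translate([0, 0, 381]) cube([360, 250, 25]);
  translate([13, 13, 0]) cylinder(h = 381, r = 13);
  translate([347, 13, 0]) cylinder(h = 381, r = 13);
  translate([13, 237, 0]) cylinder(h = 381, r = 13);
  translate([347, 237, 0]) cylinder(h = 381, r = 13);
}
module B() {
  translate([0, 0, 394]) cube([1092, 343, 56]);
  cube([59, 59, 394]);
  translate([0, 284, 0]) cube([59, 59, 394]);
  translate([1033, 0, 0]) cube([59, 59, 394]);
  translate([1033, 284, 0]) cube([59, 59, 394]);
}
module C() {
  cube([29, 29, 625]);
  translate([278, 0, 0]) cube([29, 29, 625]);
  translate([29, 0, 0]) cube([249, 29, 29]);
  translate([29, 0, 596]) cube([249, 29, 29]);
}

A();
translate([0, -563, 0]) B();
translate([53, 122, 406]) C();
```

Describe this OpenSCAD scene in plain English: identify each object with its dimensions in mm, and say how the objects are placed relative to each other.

A is a four-legged stool. The seat is a 360×250×25 mm slab whose top surface is at z = 406 mm; four round legs, each 26 mm in diameter, run from the floor (z = 0) to the underside of the seat, each leg's axis is inset half a diameter from the nearest pair of seat edges (so the leg's bounding box is flush with the corner).

B is a bench: a 1092×343 mm seat slab, 56 mm thick, top at z = 450 mm, on four 59×59 mm square legs flush with the seat corners and standing on z = 0.

C is a picture frame with a 249×567 mm rectangular opening (x by z) and a uniform 29 mm border on every side. Frame depth is 29 mm along y. It is built from two vertical stiles running the full outside height and two horizontal rails spanning the gap between the stiles.

The bench is on the floor beside the stool on its −y side. The picture frame is on top of the stool.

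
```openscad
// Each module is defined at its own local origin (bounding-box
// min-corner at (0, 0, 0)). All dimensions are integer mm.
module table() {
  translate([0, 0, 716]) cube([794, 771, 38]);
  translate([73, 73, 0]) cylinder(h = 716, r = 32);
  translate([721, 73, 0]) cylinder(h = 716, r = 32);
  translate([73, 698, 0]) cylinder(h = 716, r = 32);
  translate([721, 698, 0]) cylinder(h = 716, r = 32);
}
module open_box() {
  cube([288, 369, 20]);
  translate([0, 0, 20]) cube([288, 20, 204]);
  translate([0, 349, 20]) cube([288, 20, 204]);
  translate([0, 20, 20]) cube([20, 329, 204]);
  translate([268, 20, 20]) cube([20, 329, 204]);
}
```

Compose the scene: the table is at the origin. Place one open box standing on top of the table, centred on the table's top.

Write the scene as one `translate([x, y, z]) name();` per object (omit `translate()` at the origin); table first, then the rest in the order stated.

table();
translate([253, 201, 754]) open_box();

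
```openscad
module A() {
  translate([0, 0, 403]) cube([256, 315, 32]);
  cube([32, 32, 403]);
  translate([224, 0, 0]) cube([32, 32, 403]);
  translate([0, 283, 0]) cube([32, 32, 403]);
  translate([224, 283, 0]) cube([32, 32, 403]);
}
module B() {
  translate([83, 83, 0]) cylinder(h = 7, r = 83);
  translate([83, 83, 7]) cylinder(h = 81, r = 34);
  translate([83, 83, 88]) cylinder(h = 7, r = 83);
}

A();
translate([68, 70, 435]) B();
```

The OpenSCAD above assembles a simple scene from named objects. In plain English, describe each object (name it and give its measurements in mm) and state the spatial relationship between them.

A is a four-legged stool. The seat is 256×315 mm, 32 mm thick, top at z = 435 mm. It stands on four square legs, each 32×32 mm in cross-section, from z = 0 to the seat underside, each flush with a corner of the seat.

B is a spool: two coaxial disc flanges of radius 83 mm and thickness 7 mm, joined by a core cylinder of radius 34 mm and height 81 mm. The lower flange rests on z = 0 and the three cylinders share a vertical axis.

The spool is on top of the stool.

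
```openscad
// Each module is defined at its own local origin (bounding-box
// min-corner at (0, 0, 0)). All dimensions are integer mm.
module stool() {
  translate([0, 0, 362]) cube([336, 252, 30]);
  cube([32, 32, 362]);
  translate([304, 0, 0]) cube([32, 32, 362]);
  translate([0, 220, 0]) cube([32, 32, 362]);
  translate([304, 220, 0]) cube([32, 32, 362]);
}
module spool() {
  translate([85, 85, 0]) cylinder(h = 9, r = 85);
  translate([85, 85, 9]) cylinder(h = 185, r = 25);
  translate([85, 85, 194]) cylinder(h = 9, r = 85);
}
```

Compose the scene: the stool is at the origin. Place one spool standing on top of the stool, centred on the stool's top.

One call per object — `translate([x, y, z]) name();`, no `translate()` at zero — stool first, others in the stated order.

stool();
translate([83, 41, 392]) spool();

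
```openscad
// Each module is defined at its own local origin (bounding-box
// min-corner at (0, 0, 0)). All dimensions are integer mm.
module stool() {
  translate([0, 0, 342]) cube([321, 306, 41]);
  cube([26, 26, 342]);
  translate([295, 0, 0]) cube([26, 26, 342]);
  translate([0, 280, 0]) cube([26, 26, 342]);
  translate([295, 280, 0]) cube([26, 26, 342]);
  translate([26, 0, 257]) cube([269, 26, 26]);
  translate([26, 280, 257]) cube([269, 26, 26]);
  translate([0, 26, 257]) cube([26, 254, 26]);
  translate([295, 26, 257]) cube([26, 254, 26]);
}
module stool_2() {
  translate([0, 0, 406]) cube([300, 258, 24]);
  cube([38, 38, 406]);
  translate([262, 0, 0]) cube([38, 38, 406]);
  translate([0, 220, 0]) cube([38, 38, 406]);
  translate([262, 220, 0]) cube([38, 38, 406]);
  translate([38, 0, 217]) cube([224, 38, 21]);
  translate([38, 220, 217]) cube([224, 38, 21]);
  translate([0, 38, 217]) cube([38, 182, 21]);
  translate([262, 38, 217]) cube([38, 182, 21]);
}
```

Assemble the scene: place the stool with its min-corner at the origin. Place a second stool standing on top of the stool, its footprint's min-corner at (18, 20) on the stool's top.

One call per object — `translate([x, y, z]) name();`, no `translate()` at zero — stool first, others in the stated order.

stool();
translate([18, 20, 383]) stool_2();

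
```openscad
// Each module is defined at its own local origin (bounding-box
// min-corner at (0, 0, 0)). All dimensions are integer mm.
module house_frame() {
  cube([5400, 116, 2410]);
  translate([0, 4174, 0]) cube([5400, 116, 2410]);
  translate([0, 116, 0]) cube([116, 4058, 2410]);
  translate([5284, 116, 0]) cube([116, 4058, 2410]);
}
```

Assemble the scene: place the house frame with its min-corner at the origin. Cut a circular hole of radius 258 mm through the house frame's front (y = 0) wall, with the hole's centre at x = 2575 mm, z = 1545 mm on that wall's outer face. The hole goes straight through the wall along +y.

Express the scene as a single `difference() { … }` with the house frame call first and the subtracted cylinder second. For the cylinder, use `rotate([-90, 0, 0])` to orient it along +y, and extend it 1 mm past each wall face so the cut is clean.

difference() {
  house_frame();
  translate([2575, -1, 1545]) rotate([-90, 0, 0]) cylinder(h = 118, r = 258);
}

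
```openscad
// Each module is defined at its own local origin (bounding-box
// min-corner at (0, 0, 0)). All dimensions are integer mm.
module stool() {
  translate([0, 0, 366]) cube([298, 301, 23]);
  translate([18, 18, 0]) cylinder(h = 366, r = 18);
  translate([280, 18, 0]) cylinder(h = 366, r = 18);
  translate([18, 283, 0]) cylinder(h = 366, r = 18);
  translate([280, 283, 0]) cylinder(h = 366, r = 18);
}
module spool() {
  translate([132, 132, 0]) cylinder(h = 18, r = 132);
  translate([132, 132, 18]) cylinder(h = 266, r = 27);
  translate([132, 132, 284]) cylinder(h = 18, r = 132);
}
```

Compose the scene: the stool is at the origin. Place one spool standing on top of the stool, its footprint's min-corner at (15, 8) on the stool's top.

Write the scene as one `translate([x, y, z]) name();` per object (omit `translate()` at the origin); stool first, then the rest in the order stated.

stool();
translate([15, 8, 389]) spool();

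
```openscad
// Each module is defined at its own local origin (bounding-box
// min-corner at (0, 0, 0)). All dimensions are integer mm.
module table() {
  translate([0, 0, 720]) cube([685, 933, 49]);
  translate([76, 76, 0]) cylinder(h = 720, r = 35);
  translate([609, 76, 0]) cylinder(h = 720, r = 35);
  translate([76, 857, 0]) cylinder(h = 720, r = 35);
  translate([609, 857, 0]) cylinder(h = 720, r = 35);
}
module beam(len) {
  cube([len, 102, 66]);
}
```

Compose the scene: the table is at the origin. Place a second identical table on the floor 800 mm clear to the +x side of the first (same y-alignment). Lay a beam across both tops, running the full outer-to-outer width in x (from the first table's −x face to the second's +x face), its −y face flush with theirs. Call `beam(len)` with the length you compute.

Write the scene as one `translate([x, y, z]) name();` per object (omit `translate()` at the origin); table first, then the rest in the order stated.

table();
translate([1485, 0, 0]) table();
translate([0, 0, 769]) beam(2170);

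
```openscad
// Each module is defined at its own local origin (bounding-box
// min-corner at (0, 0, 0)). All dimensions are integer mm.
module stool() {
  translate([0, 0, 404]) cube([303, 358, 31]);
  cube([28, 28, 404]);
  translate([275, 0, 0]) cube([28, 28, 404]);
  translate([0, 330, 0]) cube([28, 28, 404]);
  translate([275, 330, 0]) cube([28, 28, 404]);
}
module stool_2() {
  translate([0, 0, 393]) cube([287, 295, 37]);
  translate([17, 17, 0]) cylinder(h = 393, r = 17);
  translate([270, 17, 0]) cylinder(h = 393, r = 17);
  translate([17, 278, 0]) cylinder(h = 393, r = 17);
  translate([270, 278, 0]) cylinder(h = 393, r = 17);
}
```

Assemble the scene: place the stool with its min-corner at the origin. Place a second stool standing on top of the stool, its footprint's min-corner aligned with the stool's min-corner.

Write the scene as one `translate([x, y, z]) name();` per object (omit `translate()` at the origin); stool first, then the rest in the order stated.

stool();
translate([0, 0, 435]) stool_2();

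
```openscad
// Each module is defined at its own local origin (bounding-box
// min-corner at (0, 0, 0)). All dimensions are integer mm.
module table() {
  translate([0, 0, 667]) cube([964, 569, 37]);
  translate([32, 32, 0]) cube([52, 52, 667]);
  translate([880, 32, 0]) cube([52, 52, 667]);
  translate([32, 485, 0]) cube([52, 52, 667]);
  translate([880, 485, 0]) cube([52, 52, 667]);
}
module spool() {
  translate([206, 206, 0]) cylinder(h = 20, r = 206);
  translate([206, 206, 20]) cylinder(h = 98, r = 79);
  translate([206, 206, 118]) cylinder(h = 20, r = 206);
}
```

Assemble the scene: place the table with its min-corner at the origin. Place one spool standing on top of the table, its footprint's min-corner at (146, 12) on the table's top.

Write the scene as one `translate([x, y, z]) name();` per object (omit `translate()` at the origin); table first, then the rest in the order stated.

table();
translate([146, 12, 704]) spool();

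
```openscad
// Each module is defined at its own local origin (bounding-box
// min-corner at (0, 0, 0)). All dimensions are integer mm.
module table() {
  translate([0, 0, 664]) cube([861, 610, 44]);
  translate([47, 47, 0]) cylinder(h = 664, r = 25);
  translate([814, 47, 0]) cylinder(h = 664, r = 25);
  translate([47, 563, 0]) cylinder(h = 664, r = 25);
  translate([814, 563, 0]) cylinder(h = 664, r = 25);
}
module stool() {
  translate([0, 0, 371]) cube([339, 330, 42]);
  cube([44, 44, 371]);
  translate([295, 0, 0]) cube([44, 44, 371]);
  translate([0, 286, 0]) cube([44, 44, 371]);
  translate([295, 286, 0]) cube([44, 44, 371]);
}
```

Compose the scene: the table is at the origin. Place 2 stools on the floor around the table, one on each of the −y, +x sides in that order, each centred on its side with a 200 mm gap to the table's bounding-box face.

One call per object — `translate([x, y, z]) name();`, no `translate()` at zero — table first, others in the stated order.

table();
translate([261, -530, 0]) stool();
translate([1061, 140, 0]) stool();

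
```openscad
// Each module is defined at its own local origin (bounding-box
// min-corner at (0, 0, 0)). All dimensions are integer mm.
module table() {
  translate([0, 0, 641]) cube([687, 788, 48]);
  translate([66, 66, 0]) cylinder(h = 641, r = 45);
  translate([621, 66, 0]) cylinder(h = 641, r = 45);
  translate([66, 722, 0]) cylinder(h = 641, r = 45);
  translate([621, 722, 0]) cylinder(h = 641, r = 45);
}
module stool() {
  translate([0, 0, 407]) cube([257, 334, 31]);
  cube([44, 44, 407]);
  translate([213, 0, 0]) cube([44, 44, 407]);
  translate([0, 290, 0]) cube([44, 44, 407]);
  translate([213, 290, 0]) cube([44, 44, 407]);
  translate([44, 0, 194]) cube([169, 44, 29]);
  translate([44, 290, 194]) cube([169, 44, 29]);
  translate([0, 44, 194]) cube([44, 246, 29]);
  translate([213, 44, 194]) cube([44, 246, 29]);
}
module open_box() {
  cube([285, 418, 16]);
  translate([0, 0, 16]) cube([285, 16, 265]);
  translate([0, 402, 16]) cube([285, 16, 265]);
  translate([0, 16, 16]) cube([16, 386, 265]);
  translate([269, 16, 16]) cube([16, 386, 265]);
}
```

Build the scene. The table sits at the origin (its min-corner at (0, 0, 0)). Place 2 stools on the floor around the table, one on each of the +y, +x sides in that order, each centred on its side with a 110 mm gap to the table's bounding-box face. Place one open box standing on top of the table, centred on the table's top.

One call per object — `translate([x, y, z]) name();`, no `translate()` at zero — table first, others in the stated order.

table();
translate([215, 898, 0]) stool();
translate([797, 227, 0]) stool();
translate([201, 185, 689]) open_box();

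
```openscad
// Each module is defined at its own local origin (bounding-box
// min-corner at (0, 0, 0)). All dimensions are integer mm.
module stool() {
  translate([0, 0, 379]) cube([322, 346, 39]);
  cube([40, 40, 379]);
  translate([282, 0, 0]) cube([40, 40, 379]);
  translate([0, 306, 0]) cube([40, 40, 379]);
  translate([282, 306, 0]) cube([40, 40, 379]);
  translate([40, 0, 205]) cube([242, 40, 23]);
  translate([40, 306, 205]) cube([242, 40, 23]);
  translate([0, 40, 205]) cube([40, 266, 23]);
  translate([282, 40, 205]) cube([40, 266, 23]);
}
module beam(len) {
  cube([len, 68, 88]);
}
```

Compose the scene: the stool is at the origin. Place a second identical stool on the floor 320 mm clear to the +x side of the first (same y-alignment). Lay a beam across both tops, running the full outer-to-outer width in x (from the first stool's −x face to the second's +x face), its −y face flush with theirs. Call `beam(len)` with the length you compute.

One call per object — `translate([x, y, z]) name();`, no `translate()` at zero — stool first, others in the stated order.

stool();
translate([642, 0, 0]) stool();
translate([0, 0, 418]) beam(964);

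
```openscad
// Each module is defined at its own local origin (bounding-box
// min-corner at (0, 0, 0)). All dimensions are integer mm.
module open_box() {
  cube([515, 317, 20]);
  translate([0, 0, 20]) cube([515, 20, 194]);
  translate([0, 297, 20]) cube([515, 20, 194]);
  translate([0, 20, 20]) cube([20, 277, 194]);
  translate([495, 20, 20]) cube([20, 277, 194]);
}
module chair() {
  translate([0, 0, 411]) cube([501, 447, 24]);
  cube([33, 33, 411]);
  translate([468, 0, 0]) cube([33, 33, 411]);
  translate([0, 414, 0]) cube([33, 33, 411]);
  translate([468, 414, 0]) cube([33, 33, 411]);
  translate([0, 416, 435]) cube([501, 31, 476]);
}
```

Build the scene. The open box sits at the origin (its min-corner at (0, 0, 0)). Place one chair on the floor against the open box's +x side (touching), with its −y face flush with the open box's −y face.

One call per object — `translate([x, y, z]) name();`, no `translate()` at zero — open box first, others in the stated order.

open_box();
translate([515, 0, 0]) chair();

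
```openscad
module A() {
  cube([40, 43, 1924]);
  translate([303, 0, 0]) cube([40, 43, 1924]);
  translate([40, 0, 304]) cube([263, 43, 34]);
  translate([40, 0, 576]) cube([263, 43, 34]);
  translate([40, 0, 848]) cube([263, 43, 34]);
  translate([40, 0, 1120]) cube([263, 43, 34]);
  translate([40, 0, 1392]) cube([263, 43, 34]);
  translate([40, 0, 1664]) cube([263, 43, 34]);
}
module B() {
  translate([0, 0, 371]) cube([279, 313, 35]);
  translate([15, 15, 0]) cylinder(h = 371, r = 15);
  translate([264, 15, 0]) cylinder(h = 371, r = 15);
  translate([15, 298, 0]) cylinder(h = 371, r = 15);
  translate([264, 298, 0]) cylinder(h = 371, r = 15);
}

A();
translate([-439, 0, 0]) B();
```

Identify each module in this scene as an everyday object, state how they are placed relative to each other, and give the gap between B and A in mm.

The stool's nearest face is 160 mm from the ladder's −x face.

A is a ladder. B is a stool. The stool is on the floor beside the ladder on its −x side. The gap between the stool and the ladder is 160 mm.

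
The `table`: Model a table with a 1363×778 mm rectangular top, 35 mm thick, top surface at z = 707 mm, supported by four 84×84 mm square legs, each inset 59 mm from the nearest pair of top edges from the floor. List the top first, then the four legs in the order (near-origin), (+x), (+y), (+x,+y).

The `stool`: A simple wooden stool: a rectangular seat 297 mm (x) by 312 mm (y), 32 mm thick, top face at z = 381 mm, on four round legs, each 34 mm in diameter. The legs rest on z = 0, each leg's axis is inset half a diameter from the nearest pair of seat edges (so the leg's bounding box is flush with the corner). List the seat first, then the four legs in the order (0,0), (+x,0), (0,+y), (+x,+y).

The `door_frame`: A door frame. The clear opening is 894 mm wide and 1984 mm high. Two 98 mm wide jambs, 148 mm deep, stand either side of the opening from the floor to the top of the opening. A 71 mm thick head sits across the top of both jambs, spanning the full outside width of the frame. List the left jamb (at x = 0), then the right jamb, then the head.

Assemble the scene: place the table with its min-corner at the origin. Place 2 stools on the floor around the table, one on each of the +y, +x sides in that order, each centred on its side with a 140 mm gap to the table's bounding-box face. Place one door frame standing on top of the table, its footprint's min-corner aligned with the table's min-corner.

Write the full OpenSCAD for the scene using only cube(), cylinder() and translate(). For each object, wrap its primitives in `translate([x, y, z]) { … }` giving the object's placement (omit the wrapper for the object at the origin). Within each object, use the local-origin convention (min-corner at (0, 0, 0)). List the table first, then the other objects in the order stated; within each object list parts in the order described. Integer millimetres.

translate([0, 0, 672]) cube([1363, 778, 35]);
translate([59, 59, 0]) cube([84, 84, 672]);
translate([1220, 59, 0]) cube([84, 84, 672]);
translate([59, 635, 0]) cube([84, 84, 672]);
translate([1220, 635, 0]) cube([84, 84, 672]);
translate([533, 918, 0]) {
  translate([0, 0, 349]) cube([297, 312, 32]);
  translate([17, 17, 0]) cylinder(h = 349, r = 17);
  translate([280, 17, 0]) cylinder(h = 349, r = 17);
  translate([17, 295, 0]) cylinder(h = 349, r = 17);
  translate([280, 295, 0]) cylinder(h = 349, r = 17);
}
translate([1503, 233, 0]) {
  translate([0, 0, 349]) cube([297, 312, 32]);
  translate([17, 17, 0]) cylinder(h = 349, r = 17);
  translate([280, 17, 0]) cylinder(h = 349, r = 17);
  translate([17, 295, 0]) cylinder(h = 349, r = 17);
  translate([280, 295, 0]) cylinder(h = 349, r = 17);
}
translate([0, 0, 707]) {
  cube([98, 148, 1984]);
  translate([992, 0, 0]) cube([98, 148, 1984]);
  translate([0, 0, 1984]) cube([1090, 148, 71]);
}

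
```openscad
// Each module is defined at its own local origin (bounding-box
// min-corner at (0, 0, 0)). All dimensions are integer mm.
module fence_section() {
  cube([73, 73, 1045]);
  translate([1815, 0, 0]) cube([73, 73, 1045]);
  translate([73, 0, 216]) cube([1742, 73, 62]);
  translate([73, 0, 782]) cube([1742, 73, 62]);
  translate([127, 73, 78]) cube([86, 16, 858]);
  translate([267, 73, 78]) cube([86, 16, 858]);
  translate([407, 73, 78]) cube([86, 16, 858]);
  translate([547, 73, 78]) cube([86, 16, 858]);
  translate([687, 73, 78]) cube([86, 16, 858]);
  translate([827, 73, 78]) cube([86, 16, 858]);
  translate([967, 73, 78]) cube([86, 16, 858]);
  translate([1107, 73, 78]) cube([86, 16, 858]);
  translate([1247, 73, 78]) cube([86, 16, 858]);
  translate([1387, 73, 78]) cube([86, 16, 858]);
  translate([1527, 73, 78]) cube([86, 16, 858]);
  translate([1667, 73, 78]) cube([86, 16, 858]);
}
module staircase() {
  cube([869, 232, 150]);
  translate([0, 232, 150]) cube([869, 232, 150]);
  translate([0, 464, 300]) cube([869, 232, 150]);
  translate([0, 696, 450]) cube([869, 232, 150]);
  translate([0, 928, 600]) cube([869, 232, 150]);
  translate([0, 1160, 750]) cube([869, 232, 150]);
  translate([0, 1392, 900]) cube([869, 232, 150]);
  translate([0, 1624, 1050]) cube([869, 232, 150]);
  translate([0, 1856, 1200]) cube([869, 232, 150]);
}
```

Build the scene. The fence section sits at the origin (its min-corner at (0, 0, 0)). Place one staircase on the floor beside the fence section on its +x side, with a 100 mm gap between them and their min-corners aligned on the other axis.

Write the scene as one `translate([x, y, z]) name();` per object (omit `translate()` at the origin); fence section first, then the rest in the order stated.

fence_section();
translate([1988, 0, 0]) staircase();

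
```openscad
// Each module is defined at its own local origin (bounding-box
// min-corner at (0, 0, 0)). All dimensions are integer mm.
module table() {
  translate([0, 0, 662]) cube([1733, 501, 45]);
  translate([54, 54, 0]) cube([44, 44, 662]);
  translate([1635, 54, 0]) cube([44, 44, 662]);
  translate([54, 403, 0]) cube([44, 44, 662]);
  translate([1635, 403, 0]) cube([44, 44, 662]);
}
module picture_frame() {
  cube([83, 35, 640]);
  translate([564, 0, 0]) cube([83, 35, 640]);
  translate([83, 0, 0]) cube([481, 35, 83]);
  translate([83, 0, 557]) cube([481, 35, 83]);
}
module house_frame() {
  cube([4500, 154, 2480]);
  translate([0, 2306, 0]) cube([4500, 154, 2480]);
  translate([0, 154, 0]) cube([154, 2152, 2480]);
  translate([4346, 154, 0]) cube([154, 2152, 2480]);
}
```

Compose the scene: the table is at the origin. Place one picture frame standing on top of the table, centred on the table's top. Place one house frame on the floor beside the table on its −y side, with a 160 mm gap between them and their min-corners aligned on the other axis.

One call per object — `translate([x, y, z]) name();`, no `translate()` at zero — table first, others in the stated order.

table();
translate([543, 233, 707]) picture_frame();
translate([0, -2620, 0]) house_frame();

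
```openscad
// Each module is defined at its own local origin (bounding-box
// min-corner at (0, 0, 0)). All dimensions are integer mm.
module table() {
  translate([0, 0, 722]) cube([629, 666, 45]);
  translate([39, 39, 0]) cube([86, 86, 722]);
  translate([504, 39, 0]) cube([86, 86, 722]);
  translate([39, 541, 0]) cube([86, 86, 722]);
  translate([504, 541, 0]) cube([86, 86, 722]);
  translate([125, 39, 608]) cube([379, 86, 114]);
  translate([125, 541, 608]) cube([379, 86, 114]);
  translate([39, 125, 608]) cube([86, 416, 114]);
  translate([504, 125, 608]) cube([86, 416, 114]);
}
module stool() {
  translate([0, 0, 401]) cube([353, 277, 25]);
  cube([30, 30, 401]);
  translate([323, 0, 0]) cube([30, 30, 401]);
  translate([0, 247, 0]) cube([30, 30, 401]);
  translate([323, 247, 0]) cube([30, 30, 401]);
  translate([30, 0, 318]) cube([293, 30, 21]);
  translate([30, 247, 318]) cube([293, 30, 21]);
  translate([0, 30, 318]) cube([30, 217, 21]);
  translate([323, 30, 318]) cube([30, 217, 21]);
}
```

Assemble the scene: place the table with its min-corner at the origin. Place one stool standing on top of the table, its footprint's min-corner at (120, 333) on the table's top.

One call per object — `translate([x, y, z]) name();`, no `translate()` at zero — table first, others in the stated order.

table();
translate([120, 333, 767]) stool();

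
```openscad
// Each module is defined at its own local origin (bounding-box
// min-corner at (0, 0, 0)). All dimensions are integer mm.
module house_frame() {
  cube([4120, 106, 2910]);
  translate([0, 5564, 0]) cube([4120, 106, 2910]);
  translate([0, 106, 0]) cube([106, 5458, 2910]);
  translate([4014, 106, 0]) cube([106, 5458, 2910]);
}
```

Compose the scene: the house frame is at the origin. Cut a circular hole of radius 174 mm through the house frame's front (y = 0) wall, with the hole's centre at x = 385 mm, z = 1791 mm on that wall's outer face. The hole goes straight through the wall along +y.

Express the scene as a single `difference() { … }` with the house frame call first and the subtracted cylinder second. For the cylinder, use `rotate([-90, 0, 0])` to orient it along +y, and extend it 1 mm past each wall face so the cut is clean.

difference() {
  house_frame();
  translate([385, -1, 1791]) rotate([-90, 0, 0]) cylinder(h = 108, r = 174);
}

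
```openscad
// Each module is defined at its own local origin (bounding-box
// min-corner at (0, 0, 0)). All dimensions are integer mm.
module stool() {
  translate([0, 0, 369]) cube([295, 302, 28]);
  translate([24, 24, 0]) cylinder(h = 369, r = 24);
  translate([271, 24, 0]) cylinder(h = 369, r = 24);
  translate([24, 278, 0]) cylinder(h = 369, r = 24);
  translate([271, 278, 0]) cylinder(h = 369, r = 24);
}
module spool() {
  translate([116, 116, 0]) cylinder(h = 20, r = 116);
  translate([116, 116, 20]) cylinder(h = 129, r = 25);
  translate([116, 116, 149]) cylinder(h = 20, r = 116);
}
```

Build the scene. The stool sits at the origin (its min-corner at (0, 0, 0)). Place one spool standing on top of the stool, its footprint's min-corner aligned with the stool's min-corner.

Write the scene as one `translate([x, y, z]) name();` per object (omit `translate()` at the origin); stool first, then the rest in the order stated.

stool();
translate([0, 0, 397]) spool();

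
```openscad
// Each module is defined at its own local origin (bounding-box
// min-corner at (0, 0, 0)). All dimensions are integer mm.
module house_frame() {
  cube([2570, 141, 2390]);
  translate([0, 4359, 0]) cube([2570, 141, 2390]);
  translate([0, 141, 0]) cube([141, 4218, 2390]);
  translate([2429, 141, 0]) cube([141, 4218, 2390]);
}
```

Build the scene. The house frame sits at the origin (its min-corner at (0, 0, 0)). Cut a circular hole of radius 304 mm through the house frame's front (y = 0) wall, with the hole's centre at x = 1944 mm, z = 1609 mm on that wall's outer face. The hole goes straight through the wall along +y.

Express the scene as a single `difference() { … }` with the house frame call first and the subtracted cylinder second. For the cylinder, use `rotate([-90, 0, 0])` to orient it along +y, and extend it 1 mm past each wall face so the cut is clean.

difference() {
  house_frame();
  translate([1944, -1, 1609]) rotate([-90, 0, 0]) cylinder(h = 143, r = 304);
}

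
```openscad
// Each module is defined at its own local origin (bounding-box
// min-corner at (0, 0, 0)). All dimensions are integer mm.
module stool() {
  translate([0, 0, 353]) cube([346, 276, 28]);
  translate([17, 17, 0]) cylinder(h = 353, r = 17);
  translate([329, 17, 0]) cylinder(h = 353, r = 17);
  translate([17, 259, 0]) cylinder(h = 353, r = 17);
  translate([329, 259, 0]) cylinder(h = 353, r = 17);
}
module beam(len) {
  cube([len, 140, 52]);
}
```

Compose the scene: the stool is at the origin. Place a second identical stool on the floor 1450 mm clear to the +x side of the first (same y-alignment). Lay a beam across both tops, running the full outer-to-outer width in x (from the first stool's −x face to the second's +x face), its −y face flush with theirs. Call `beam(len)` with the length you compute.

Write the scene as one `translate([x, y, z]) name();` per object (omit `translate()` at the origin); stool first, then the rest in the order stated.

stool();
translate([1796, 0, 0]) stool();
translate([0, 0, 381]) beam(2142);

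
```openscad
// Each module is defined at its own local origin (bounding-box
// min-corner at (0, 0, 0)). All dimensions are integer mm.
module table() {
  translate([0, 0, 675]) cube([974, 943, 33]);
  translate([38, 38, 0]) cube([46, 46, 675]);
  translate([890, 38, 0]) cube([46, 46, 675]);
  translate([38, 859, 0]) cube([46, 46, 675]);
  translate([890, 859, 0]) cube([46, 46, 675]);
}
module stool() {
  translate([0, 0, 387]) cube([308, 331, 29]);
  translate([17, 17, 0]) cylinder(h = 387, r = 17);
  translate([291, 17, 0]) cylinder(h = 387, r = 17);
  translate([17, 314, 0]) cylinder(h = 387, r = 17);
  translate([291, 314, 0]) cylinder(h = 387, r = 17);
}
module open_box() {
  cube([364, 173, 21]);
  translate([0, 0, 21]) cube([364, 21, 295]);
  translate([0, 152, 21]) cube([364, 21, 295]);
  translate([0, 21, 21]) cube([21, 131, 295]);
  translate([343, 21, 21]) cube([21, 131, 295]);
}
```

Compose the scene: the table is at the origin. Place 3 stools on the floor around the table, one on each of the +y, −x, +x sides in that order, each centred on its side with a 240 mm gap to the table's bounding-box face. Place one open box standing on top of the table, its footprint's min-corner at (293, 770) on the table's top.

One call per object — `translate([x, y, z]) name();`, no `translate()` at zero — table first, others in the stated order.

table();
translate([333, 1183, 0]) stool();
translate([-548, 306, 0]) stool();
translate([1214, 306, 0]) stool();
translate([293, 770, 708]) open_box();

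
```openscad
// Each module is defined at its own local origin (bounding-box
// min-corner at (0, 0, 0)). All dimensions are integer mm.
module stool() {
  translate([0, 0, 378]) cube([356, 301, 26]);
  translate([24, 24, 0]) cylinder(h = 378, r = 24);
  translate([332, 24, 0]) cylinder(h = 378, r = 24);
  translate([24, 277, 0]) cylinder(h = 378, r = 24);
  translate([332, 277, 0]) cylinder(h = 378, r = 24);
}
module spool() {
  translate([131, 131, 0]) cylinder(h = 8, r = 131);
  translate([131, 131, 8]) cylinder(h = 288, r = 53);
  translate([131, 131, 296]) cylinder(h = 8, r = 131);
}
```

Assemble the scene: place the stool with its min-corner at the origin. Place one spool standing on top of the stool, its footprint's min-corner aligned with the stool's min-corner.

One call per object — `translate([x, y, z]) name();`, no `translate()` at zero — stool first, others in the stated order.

stool();
translate([0, 0, 404]) spool();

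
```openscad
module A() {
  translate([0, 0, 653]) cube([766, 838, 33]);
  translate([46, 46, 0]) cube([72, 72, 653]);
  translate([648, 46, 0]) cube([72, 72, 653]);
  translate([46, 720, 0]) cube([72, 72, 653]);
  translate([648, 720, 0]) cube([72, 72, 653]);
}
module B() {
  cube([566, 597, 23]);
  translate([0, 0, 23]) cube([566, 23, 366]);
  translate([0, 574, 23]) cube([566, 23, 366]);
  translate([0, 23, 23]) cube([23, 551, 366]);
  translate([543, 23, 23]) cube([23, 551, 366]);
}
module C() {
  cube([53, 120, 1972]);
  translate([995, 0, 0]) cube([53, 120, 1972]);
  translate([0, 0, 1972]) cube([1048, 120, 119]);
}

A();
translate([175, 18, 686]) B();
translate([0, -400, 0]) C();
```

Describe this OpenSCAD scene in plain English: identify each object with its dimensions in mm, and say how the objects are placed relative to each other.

A is a table with a 766×838 mm rectangular top, 33 mm thick, top surface at z = 686 mm, supported by four 72×72 mm square legs, each inset 46 mm from the nearest pair of top edges, running from the floor.

B is an open-topped rectangular box: outside dimensions 566×597×389 mm, with a uniform wall and base thickness of 23 mm. The base is a full 566×597 slab on the floor; four walls sit on top of the base. The front and back walls (the −y and +y sides) span the full width; the two side walls fit between them.

C is a rectangular door frame: two vertical jambs of 53×120 mm section, 1972 mm tall, with a clear opening 942 mm wide between their inner faces. A header 119 mm tall and 120 mm deep lies on top of the jambs and spans the full outside width.

The open box is on top of the table. The door frame is on the floor beside the table on its −y side.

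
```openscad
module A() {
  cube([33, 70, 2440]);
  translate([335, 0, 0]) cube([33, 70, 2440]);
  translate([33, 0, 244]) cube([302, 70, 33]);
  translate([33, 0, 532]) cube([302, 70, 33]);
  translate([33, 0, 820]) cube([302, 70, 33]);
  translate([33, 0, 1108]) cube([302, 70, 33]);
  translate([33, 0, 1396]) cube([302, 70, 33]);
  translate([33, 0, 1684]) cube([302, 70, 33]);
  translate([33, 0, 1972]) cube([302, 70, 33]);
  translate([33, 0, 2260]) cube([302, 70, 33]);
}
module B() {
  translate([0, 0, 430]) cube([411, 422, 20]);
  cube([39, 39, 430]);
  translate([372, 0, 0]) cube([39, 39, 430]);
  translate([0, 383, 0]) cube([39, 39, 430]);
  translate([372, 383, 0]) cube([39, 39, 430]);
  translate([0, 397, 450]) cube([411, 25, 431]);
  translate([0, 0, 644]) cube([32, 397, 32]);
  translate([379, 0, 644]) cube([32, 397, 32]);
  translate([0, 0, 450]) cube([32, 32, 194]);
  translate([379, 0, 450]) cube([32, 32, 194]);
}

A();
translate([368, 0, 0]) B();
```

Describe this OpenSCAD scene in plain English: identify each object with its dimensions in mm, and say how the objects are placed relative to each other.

A is a straight ladder. Two 33×70 mm vertical rails, 2440 mm tall, stand 368 mm apart (outside-to-outside) with their front faces coplanar on the −y side. 8 rungs, each 70 mm deep and 33 mm tall, span between the inner faces of the rails, front faces flush with the rails. The lowest rung's underside is at z = 244 mm and rungs are spaced 288 mm apart (underside to underside).

B is a chair: 411×422 mm seat, 20 mm thick, top at z = 450 mm, on four 39 mm square corner legs flush with the seat edges. A 25 mm thick backrest slab spans the full seat width, extending 431 mm above the seat top, its back face flush with the seat's +y edge. Two armrests of 32×32 mm section run along each side from the seat's front edge to the front of the backrest, top faces 226 mm above the seat top and outer faces flush with the seat's x-edges; a 32×32 mm post under the front of each armrest stands on the seat at the front corner.

The chair is against the ladder's +x side, with their −y faces flush.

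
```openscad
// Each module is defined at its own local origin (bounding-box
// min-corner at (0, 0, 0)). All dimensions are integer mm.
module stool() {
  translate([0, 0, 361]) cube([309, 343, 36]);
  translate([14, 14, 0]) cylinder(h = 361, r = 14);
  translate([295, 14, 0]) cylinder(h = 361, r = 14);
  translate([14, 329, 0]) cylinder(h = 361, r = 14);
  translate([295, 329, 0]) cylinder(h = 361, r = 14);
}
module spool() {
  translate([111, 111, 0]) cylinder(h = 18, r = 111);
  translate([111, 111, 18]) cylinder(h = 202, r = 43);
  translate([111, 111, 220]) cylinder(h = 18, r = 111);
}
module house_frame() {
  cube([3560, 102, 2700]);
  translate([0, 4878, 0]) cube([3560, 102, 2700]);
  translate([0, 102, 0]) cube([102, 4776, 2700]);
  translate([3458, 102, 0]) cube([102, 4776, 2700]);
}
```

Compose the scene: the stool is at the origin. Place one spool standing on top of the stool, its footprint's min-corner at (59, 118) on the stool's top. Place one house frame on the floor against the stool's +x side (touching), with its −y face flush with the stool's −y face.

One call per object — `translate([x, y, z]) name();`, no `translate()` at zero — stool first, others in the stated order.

stool();
translate([59, 118, 397]) spool();
translate([309, 0, 0]) house_frame();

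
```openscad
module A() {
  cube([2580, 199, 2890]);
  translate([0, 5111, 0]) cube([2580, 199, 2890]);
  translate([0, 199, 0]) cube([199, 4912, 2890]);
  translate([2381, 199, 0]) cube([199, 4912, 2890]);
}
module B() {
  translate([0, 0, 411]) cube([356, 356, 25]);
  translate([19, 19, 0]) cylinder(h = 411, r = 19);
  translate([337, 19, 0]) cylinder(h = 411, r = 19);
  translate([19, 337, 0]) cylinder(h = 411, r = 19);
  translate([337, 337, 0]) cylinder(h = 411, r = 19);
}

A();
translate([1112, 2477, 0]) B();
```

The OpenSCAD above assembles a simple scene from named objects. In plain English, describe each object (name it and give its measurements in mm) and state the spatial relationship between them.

A is a box-shaped house frame (walls only): outside footprint 2580×5310 mm, wall height 2890 mm, wall thickness 199 mm. The two y-facing walls run the full x-width; the two x-facing walls fit between the inner faces of the y-facing walls.

B is a four-legged stool. The seat is a 356×356×25 mm slab whose top surface is at z = 436 mm; four round legs, each 38 mm in diameter, run from the floor (z = 0) to the underside of the seat, each leg's axis is inset half a diameter from the nearest pair of seat edges (so the leg's bounding box is flush with the corner).

The stool sits inside the house frame, centred.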